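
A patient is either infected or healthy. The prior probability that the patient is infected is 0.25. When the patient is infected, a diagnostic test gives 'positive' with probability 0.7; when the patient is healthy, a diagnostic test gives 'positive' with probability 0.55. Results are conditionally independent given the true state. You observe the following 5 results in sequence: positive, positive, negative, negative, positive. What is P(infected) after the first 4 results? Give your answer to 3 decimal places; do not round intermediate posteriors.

0.194

After 'positive': P(infected) = 0.7·0.2500 / (0.7·0.2500 + 0.55·0.7500) ≈ 0.2979
After 'positive': P(infected) = 0.7·0.2979 / (0.7·0.2979 + 0.55·0.7021) ≈ 0.3506
After 'negative': P(infected) = 0.3·0.3506 / (0.3·0.3506 + 0.45·0.6494) ≈ 0.2647
After 'negative': P(infected) = 0.3·0.2647 / (0.3·0.2647 + 0.45·0.7353) ≈ 0.1935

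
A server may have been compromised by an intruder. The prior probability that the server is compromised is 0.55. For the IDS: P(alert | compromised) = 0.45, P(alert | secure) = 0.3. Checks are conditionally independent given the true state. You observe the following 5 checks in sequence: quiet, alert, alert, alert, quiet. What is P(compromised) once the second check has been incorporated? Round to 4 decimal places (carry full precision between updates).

After 'quiet': P(compromised) = 0.55·0.5500 / (0.55·0.5500 + 0.7·0.4500) ≈ 0.4899
After 'alert': P(compromised) = 0.45·0.4899 / (0.45·0.4899 + 0.3·0.5101) ≈ 0.5902

0.5902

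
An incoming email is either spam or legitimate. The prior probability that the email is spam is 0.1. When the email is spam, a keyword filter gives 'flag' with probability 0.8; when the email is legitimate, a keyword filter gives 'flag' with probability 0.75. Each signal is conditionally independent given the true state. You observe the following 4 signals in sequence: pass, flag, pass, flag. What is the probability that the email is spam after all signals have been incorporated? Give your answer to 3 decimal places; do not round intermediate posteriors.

0.075

Apply Bayes' rule sequentially, carrying P(spam) forward.
After 'pass': P(spam) = 0.2·0.1000 / (0.2·0.1000 + 0.25·0.9000) ≈ 0.0816
After 'flag': P(spam) = 0.8·0.0816 / (0.8·0.0816 + 0.75·0.9184) ≈ 0.0866
After 'pass': P(spam) = 0.2·0.0866 / (0.2·0.0866 + 0.25·0.9134) ≈ 0.0705
After 'flag': P(spam) = 0.8·0.0705 / (0.8·0.0705 + 0.75·0.9295) ≈ 0.0749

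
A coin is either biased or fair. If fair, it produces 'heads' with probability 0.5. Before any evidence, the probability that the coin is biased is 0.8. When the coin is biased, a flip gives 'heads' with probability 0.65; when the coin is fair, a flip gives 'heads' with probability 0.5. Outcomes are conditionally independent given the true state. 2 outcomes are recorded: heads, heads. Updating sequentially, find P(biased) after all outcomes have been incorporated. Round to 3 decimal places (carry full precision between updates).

After 'heads': P(biased) = 0.65·0.8000 / (0.65·0.8000 + 0.5·0.2000) ≈ 0.8387
After 'heads': P(biased) = 0.65·0.8387 / (0.65·0.8387 + 0.5·0.1613) ≈ 0.8711

0.871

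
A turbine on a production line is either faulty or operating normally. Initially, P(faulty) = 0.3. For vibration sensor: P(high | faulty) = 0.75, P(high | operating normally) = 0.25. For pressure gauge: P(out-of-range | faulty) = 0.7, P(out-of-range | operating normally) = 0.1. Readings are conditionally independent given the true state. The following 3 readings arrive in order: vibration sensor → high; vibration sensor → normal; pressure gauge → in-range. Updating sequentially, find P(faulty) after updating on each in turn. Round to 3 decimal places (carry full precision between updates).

0.125

Each posterior becomes the prior for the next update.
After vibration sensor='high': P(faulty) = 0.75·0.3000 / (0.75·0.3000 + 0.25·0.7000) ≈ 0.5625
After vibration sensor='normal': P(faulty) = 0.25·0.5625 / (0.25·0.5625 + 0.75·0.4375) ≈ 0.3000
After pressure gauge='in-range': P(faulty) = 0.3·0.3000 / (0.3·0.3000 + 0.9·0.7000) ≈ 0.1250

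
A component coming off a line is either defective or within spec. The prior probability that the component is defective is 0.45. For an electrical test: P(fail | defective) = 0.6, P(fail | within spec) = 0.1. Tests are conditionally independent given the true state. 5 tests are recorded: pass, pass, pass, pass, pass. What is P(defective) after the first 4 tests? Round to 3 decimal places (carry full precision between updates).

0.031

After 'pass': P(defective) = 0.4·0.4500 / (0.4·0.4500 + 0.9·0.5500) ≈ 0.2667
After 'pass': P(defective) = 0.4·0.2667 / (0.4·0.2667 + 0.9·0.7333) ≈ 0.1391
After 'pass': P(defective) = 0.4·0.1391 / (0.4·0.1391 + 0.9·0.8609) ≈ 0.0670
After 'pass': P(defective) = 0.4·0.0670 / (0.4·0.0670 + 0.9·0.9330) ≈ 0.0309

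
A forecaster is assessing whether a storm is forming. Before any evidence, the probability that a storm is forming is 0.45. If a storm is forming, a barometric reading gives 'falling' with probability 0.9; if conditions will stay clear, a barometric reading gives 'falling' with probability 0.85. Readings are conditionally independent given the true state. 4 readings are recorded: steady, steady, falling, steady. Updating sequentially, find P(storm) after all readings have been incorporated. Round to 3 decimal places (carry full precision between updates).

0.204

Each posterior becomes the prior for the next update.
After 'steady': P(storm) = 0.1·0.4500 / (0.1·0.4500 + 0.15·0.5500) ≈ 0.3529
After 'steady': P(storm) = 0.1·0.3529 / (0.1·0.3529 + 0.15·0.6471) ≈ 0.2667
After 'falling': P(storm) = 0.9·0.2667 / (0.9·0.2667 + 0.85·0.7333) ≈ 0.2780
After 'steady': P(storm) = 0.1·0.2780 / (0.1·0.2780 + 0.15·0.7220) ≈ 0.2043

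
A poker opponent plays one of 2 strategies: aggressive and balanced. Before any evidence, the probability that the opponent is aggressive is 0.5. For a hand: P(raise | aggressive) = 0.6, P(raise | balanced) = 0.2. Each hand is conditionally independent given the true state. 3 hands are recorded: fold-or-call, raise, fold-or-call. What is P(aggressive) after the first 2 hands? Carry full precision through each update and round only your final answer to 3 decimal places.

0.600

Apply Bayes' rule sequentially, carrying P(aggressive) forward.
After 'fold-or-call': P(aggressive) = 0.4·0.5000 / (0.4·0.5000 + 0.8·0.5000) ≈ 0.3333
After 'raise': P(aggressive) = 0.6·0.3333 / (0.6·0.3333 + 0.2·0.6667) ≈ 0.6000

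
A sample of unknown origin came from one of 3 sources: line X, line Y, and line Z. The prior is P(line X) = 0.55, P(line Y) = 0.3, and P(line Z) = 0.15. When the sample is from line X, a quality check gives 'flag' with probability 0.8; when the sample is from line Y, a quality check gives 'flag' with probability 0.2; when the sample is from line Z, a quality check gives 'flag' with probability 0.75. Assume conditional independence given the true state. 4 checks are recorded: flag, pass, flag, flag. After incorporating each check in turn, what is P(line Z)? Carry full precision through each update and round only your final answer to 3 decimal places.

After 'flag': normaliser = 0.8·0.5500 + 0.2·0.3000 + 0.75·0.1500; P(line X) ≈ 0.7184, P(line Y) ≈ 0.0980, P(line Z) ≈ 0.1837
After 'pass': normaliser = 0.2·0.7184 + 0.8·0.0980 + 0.25·0.1837; P(line X) ≈ 0.5362, P(line Y) ≈ 0.2925, P(line Z) ≈ 0.1714
After 'flag': normaliser = 0.8·0.5362 + 0.2·0.2925 + 0.75·0.1714; P(line X) ≈ 0.6964, P(line Y) ≈ 0.0950, P(line Z) ≈ 0.2087
After 'flag': normaliser = 0.8·0.6964 + 0.2·0.0950 + 0.75·0.2087; P(line X) ≈ 0.7605, P(line Y) ≈ 0.0259, P(line Z) ≈ 0.2136

0.214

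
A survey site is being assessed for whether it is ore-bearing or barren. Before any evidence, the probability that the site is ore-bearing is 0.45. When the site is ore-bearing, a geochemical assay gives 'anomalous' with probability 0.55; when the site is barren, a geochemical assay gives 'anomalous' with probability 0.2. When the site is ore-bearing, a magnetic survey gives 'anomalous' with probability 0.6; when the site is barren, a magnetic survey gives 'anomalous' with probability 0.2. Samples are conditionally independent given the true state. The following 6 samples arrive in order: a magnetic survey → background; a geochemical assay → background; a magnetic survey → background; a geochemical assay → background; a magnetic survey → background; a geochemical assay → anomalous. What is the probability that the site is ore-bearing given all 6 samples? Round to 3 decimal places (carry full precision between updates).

Each posterior becomes the prior for the next update.
After a magnetic survey='background': P(ore) = 0.4·0.4500 / (0.4·0.4500 + 0.8·0.5500) ≈ 0.2903
After a geochemical assay='background': P(ore) = 0.45·0.2903 / (0.45·0.2903 + 0.8·0.7097) ≈ 0.1871
After a magnetic survey='background': P(ore) = 0.4·0.1871 / (0.4·0.1871 + 0.8·0.8129) ≈ 0.1032
After a geochemical assay='background': P(ore) = 0.45·0.1032 / (0.45·0.1032 + 0.8·0.8968) ≈ 0.0608
After a magnetic survey='background': P(ore) = 0.4·0.0608 / (0.4·0.0608 + 0.8·0.9392) ≈ 0.0313
After a geochemical assay='anomalous': P(ore) = 0.55·0.0313 / (0.55·0.0313 + 0.2·0.9687) ≈ 0.0817

0.082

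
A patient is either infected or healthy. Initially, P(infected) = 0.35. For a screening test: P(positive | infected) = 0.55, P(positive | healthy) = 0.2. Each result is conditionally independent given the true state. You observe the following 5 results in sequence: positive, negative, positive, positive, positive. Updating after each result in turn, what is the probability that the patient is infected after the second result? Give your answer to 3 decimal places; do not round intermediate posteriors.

After 'positive': P(infected) = 0.55·0.3500 / (0.55·0.3500 + 0.2·0.6500) ≈ 0.5969
After 'negative': P(infected) = 0.45·0.5969 / (0.45·0.5969 + 0.8·0.4031) ≈ 0.4544

0.454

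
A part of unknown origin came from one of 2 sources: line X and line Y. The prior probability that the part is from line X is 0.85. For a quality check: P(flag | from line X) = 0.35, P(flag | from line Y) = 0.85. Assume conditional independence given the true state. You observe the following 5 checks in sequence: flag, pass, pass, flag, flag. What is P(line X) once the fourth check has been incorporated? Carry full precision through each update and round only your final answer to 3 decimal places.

0.947

Each posterior becomes the prior for the next update.
After 'flag': P(line X) = 0.35·0.8500 / (0.35·0.8500 + 0.85·0.1500) ≈ 0.7000
After 'pass': P(line X) = 0.65·0.7000 / (0.65·0.7000 + 0.15·0.3000) ≈ 0.9100
After 'pass': P(line X) = 0.65·0.9100 / (0.65·0.9100 + 0.15·0.0900) ≈ 0.9777
After 'flag': P(line X) = 0.35·0.9777 / (0.35·0.9777 + 0.85·0.0223) ≈ 0.9475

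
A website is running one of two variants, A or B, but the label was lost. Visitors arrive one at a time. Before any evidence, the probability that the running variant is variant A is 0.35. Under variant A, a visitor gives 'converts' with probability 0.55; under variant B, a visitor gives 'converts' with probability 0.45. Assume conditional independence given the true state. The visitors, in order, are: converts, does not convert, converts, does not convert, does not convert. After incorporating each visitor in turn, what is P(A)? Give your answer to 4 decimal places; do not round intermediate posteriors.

Apply Bayes' rule sequentially, carrying P(A) forward.
After 'converts': P(A) = 0.55·0.3500 / (0.55·0.3500 + 0.45·0.6500) ≈ 0.3969
After 'does not convert': P(A) = 0.45·0.3969 / (0.45·0.3969 + 0.55·0.6031) ≈ 0.3500
After 'converts': P(A) = 0.55·0.3500 / (0.55·0.3500 + 0.45·0.6500) ≈ 0.3969
After 'does not convert': P(A) = 0.45·0.3969 / (0.45·0.3969 + 0.55·0.6031) ≈ 0.3500
After 'does not convert': P(A) = 0.45·0.3500 / (0.45·0.3500 + 0.55·0.6500) ≈ 0.3058

0.3058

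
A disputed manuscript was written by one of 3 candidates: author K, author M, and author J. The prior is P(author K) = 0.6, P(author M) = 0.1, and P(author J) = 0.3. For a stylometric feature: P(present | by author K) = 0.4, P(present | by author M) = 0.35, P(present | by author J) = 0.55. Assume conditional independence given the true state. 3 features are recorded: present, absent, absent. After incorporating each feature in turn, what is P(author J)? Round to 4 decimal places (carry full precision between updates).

0.2482

Apply Bayes' rule sequentially, carrying P(author J) forward.
After 'present': normaliser = 0.4·0.6000 + 0.35·0.1000 + 0.55·0.3000; P(author K) ≈ 0.5455, P(author M) ≈ 0.0795, P(author J) ≈ 0.3750
After 'absent': normaliser = 0.6·0.5455 + 0.65·0.0795 + 0.45·0.3750; P(author K) ≈ 0.5975, P(author M) ≈ 0.0944, P(author J) ≈ 0.3081
After 'absent': normaliser = 0.6·0.5975 + 0.65·0.0944 + 0.45·0.3081; P(author K) ≈ 0.6419, P(author M) ≈ 0.1099, P(author J) ≈ 0.2482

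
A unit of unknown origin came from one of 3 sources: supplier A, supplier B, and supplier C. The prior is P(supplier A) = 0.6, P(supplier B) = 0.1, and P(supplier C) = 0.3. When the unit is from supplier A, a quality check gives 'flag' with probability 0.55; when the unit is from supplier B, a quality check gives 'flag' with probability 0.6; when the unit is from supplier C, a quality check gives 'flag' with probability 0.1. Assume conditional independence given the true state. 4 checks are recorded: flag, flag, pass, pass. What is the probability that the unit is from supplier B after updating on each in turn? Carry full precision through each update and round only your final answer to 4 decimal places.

0.1282

Each posterior becomes the prior for the next update.
After 'flag': normaliser = 0.55·0.6000 + 0.6·0.1000 + 0.1·0.3000; P(supplier A) ≈ 0.7857, P(supplier B) ≈ 0.1429, P(supplier C) ≈ 0.0714
After 'flag': normaliser = 0.55·0.7857 + 0.6·0.1429 + 0.1·0.0714; P(supplier A) ≈ 0.8231, P(supplier B) ≈ 0.1633, P(supplier C) ≈ 0.0136
After 'pass': normaliser = 0.45·0.8231 + 0.4·0.1633 + 0.9·0.0136; P(supplier A) ≈ 0.8269, P(supplier B) ≈ 0.1458, P(supplier C) ≈ 0.0273
After 'pass': normaliser = 0.45·0.8269 + 0.4·0.1458 + 0.9·0.0273; P(supplier A) ≈ 0.8178, P(supplier B) ≈ 0.1282, P(supplier C) ≈ 0.0541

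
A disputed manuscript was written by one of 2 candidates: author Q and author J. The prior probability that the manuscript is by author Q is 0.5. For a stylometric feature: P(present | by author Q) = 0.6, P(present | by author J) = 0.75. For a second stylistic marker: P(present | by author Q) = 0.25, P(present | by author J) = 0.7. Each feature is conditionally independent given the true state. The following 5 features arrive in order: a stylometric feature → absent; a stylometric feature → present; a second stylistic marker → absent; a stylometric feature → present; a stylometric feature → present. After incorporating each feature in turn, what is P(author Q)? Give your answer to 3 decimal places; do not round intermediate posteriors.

0.672

Apply Bayes' rule sequentially, carrying P(author Q) forward.
After a stylometric feature='absent': P(author Q) = 0.4·0.5000 / (0.4·0.5000 + 0.25·0.5000) ≈ 0.6154
After a stylometric feature='present': P(author Q) = 0.6·0.6154 / (0.6·0.6154 + 0.75·0.3846) ≈ 0.5614
After a second stylistic marker='absent': P(author Q) = 0.75·0.5614 / (0.75·0.5614 + 0.3·0.4386) ≈ 0.7619
After a stylometric feature='present': P(author Q) = 0.6·0.7619 / (0.6·0.7619 + 0.75·0.2381) ≈ 0.7191
After a stylometric feature='present': P(author Q) = 0.6·0.7191 / (0.6·0.7191 + 0.75·0.2809) ≈ 0.6719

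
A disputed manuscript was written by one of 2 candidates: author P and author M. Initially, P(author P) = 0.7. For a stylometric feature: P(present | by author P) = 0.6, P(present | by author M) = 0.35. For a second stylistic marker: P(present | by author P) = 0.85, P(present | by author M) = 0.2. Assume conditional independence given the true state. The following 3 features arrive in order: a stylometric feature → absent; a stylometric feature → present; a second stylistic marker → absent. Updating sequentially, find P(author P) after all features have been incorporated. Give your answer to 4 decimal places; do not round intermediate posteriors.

0.3158

After a stylometric feature='absent': P(author P) = 0.4·0.7000 / (0.4·0.7000 + 0.65·0.3000) ≈ 0.5895
After a stylometric feature='present': P(author P) = 0.6·0.5895 / (0.6·0.5895 + 0.35·0.4105) ≈ 0.7111
After a second stylistic marker='absent': P(author P) = 0.15·0.7111 / (0.15·0.7111 + 0.8·0.2889) ≈ 0.3158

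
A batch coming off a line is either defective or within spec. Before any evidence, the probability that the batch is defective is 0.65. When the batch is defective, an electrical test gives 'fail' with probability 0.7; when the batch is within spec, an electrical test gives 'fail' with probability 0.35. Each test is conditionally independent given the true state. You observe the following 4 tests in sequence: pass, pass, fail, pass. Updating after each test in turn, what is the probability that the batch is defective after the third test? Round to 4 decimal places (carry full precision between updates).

After 'pass': P(defective) = 0.3·0.6500 / (0.3·0.6500 + 0.65·0.3500) ≈ 0.4615
After 'pass': P(defective) = 0.3·0.4615 / (0.3·0.4615 + 0.65·0.5385) ≈ 0.2835
After 'fail': P(defective) = 0.7·0.2835 / (0.7·0.2835 + 0.35·0.7165) ≈ 0.4417

0.4417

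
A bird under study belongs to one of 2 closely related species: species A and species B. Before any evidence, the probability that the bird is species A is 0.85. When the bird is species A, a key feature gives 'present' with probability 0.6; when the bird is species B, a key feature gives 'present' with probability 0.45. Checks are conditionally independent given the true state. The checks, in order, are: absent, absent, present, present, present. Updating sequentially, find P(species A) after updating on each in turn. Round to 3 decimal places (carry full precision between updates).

0.877

Each posterior becomes the prior for the next update.
After 'absent': P(species A) = 0.4·0.8500 / (0.4·0.8500 + 0.55·0.1500) ≈ 0.8047
After 'absent': P(species A) = 0.4·0.8047 / (0.4·0.8047 + 0.55·0.1953) ≈ 0.7498
After 'present': P(species A) = 0.6·0.7498 / (0.6·0.7498 + 0.45·0.2502) ≈ 0.7999
After 'present': P(species A) = 0.6·0.7999 / (0.6·0.7999 + 0.45·0.2001) ≈ 0.8420
After 'present': P(species A) = 0.6·0.8420 / (0.6·0.8420 + 0.45·0.1580) ≈ 0.8766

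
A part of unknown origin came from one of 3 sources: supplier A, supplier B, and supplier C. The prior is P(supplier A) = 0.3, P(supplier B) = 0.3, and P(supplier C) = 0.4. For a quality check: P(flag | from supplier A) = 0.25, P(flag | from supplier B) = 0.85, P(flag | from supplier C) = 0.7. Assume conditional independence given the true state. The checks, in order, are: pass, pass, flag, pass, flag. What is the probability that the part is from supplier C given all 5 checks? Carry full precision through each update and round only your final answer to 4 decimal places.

Apply Bayes' rule sequentially, carrying P(supplier C) forward.
After 'pass': normaliser = 0.75·0.3000 + 0.15·0.3000 + 0.3·0.4000; P(supplier A) ≈ 0.5769, P(supplier B) ≈ 0.1154, P(supplier C) ≈ 0.3077
After 'pass': normaliser = 0.75·0.5769 + 0.15·0.1154 + 0.3·0.3077; P(supplier A) ≈ 0.7979, P(supplier B) ≈ 0.0319, P(supplier C) ≈ 0.1702
After 'flag': normaliser = 0.25·0.7979 + 0.85·0.0319 + 0.7·0.1702; P(supplier A) ≈ 0.5769, P(supplier B) ≈ 0.0785, P(supplier C) ≈ 0.3446
After 'pass': normaliser = 0.75·0.5769 + 0.15·0.0785 + 0.3·0.3446; P(supplier A) ≈ 0.7898, P(supplier B) ≈ 0.0215, P(supplier C) ≈ 0.1887
After 'flag': normaliser = 0.25·0.7898 + 0.85·0.0215 + 0.7·0.1887; P(supplier A) ≈ 0.5677, P(supplier B) ≈ 0.0525, P(supplier C) ≈ 0.3798

0.3798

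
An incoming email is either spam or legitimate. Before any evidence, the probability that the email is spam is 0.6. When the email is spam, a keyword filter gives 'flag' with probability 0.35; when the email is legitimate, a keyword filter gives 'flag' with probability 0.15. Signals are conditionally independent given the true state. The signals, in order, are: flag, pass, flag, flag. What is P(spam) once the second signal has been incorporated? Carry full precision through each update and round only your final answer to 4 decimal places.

0.7280

After 'flag': P(spam) = 0.35·0.6000 / (0.35·0.6000 + 0.15·0.4000) ≈ 0.7778
After 'pass': P(spam) = 0.65·0.7778 / (0.65·0.7778 + 0.85·0.2222) ≈ 0.7280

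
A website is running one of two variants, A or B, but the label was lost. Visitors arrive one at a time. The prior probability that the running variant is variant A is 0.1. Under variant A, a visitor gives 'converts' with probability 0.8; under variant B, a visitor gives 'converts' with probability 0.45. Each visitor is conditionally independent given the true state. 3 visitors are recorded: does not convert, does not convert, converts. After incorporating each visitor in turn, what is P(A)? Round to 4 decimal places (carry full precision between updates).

0.0255

After 'does not convert': P(A) = 0.2·0.1000 / (0.2·0.1000 + 0.55·0.9000) ≈ 0.0388
After 'does not convert': P(A) = 0.2·0.0388 / (0.2·0.0388 + 0.55·0.9612) ≈ 0.0145
After 'converts': P(A) = 0.8·0.0145 / (0.8·0.0145 + 0.45·0.9855) ≈ 0.0255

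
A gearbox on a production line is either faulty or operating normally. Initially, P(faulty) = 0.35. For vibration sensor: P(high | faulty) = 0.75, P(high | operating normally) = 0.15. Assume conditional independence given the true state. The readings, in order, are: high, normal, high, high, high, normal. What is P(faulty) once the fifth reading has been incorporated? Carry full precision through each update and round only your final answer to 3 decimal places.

After 'high': P(faulty) = 0.75·0.3500 / (0.75·0.3500 + 0.15·0.6500) ≈ 0.7292
After 'normal': P(faulty) = 0.25·0.7292 / (0.25·0.7292 + 0.85·0.2708) ≈ 0.4419
After 'high': P(faulty) = 0.75·0.4419 / (0.75·0.4419 + 0.15·0.5581) ≈ 0.7984
After 'high': P(faulty) = 0.75·0.7984 / (0.75·0.7984 + 0.15·0.2016) ≈ 0.9519
After 'high': P(faulty) = 0.75·0.9519 / (0.75·0.9519 + 0.15·0.0481) ≈ 0.9900

0.990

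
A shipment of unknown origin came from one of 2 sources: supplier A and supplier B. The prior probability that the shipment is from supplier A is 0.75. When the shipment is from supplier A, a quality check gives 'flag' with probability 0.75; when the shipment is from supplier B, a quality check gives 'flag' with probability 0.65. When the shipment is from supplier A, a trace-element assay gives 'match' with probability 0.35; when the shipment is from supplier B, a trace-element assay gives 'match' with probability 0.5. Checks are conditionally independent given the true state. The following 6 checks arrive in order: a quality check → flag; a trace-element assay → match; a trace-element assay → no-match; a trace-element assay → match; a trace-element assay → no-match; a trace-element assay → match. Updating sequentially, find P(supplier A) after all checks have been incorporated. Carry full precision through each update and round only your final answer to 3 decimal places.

After a quality check='flag': P(supplier A) = 0.75·0.7500 / (0.75·0.7500 + 0.65·0.2500) ≈ 0.7759
After a trace-element assay='match': P(supplier A) = 0.35·0.7759 / (0.35·0.7759 + 0.5·0.2241) ≈ 0.7079
After a trace-element assay='no-match': P(supplier A) = 0.65·0.7079 / (0.65·0.7079 + 0.5·0.2921) ≈ 0.7590
After a trace-element assay='match': P(supplier A) = 0.35·0.7590 / (0.35·0.7590 + 0.5·0.2410) ≈ 0.6880
After a trace-element assay='no-match': P(supplier A) = 0.65·0.6880 / (0.65·0.6880 + 0.5·0.3120) ≈ 0.7414
After a trace-element assay='match': P(supplier A) = 0.35·0.7414 / (0.35·0.7414 + 0.5·0.2586) ≈ 0.6674

0.667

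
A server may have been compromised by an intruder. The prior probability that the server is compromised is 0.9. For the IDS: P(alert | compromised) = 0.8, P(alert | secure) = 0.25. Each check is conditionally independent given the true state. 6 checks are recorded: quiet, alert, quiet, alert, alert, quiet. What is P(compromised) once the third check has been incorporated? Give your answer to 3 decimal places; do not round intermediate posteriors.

0.672

Each posterior becomes the prior for the next update.
After 'quiet': P(compromised) = 0.2·0.9000 / (0.2·0.9000 + 0.75·0.1000) ≈ 0.7059
After 'alert': P(compromised) = 0.8·0.7059 / (0.8·0.7059 + 0.25·0.2941) ≈ 0.8848
After 'quiet': P(compromised) = 0.2·0.8848 / (0.2·0.8848 + 0.75·0.1152) ≈ 0.6719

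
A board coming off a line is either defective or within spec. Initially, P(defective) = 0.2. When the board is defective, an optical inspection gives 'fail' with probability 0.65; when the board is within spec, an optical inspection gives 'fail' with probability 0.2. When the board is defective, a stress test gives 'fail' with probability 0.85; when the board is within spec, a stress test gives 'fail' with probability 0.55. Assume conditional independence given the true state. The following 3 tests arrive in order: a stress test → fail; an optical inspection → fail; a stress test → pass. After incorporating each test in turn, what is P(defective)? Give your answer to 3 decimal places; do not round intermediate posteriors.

After a stress test='fail': P(defective) = 0.85·0.2000 / (0.85·0.2000 + 0.55·0.8000) ≈ 0.2787
After an optical inspection='fail': P(defective) = 0.65·0.2787 / (0.65·0.2787 + 0.2·0.7213) ≈ 0.5567
After a stress test='pass': P(defective) = 0.15·0.5567 / (0.15·0.5567 + 0.45·0.4433) ≈ 0.2951

0.295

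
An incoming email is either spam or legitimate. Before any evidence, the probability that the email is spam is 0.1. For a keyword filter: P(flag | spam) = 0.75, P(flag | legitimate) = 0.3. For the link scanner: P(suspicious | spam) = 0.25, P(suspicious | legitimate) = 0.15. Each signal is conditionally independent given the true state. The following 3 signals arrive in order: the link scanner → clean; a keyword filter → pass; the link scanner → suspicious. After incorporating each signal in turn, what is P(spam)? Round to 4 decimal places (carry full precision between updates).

0.0551

Apply Bayes' rule sequentially, carrying P(spam) forward.
After the link scanner='clean': P(spam) = 0.75·0.1000 / (0.75·0.1000 + 0.85·0.9000) ≈ 0.0893
After a keyword filter='pass': P(spam) = 0.25·0.0893 / (0.25·0.0893 + 0.7·0.9107) ≈ 0.0338
After the link scanner='suspicious': P(spam) = 0.25·0.0338 / (0.25·0.0338 + 0.15·0.9662) ≈ 0.0551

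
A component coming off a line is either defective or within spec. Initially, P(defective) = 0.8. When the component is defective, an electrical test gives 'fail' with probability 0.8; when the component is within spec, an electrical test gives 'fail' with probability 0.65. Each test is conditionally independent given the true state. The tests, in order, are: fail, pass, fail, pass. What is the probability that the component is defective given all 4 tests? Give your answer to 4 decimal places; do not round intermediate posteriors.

0.6643

After 'fail': P(defective) = 0.8·0.8000 / (0.8·0.8000 + 0.65·0.2000) ≈ 0.8312
After 'pass': P(defective) = 0.2·0.8312 / (0.2·0.8312 + 0.35·0.1688) ≈ 0.7378
After 'fail': P(defective) = 0.8·0.7378 / (0.8·0.7378 + 0.65·0.2622) ≈ 0.7759
After 'pass': P(defective) = 0.2·0.7759 / (0.2·0.7759 + 0.35·0.2241) ≈ 0.6643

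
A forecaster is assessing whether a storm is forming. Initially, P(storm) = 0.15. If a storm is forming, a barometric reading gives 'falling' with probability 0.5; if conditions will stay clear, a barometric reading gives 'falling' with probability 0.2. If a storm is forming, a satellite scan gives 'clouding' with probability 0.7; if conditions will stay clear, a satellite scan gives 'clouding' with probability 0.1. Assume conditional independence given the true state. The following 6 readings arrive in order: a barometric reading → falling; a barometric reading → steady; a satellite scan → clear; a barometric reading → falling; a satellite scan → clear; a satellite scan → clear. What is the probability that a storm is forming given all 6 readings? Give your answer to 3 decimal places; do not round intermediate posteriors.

0.025

After a barometric reading='falling': P(storm) = 0.5·0.1500 / (0.5·0.1500 + 0.2·0.8500) ≈ 0.3061
After a barometric reading='steady': P(storm) = 0.5·0.3061 / (0.5·0.3061 + 0.8·0.6939) ≈ 0.2161
After a satellite scan='clear': P(storm) = 0.3·0.2161 / (0.3·0.2161 + 0.9·0.7839) ≈ 0.0842
After a barometric reading='falling': P(storm) = 0.5·0.0842 / (0.5·0.0842 + 0.2·0.9158) ≈ 0.1868
After a satellite scan='clear': P(storm) = 0.3·0.1868 / (0.3·0.1868 + 0.9·0.8132) ≈ 0.0711
After a satellite scan='clear': P(storm) = 0.3·0.0711 / (0.3·0.0711 + 0.9·0.9289) ≈ 0.0249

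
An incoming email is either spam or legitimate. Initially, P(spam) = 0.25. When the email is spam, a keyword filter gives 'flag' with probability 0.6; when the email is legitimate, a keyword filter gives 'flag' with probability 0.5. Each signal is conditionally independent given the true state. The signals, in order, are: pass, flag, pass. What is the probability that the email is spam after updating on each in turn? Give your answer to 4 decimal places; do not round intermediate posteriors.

0.2038

Each posterior becomes the prior for the next update.
After 'pass': P(spam) = 0.4·0.2500 / (0.4·0.2500 + 0.5·0.7500) ≈ 0.2105
After 'flag': P(spam) = 0.6·0.2105 / (0.6·0.2105 + 0.5·0.7895) ≈ 0.2424
After 'pass': P(spam) = 0.4·0.2424 / (0.4·0.2424 + 0.5·0.7576) ≈ 0.2038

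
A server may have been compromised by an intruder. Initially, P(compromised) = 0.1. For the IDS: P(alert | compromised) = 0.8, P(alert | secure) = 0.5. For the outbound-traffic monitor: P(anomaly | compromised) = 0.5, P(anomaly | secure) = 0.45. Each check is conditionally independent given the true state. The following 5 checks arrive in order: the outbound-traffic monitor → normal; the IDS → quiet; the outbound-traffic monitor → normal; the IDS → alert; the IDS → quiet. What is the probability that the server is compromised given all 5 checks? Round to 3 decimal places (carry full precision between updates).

0.023

After the outbound-traffic monitor='normal': P(compromised) = 0.5·0.1000 / (0.5·0.1000 + 0.55·0.9000) ≈ 0.0917
After the IDS='quiet': P(compromised) = 0.2·0.0917 / (0.2·0.0917 + 0.5·0.9083) ≈ 0.0388
After the outbound-traffic monitor='normal': P(compromised) = 0.5·0.0388 / (0.5·0.0388 + 0.55·0.9612) ≈ 0.0354
After the IDS='alert': P(compromised) = 0.8·0.0354 / (0.8·0.0354 + 0.5·0.9646) ≈ 0.0555
After the IDS='quiet': P(compromised) = 0.2·0.0555 / (0.2·0.0555 + 0.5·0.9445) ≈ 0.0230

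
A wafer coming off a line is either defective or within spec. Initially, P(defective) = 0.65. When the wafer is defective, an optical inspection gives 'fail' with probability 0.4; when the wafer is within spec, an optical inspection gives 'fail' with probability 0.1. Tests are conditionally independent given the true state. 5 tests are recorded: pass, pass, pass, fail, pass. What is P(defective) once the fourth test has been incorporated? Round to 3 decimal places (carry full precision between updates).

After 'pass': P(defective) = 0.6·0.6500 / (0.6·0.6500 + 0.9·0.3500) ≈ 0.5532
After 'pass': P(defective) = 0.6·0.5532 / (0.6·0.5532 + 0.9·0.4468) ≈ 0.4522
After 'pass': P(defective) = 0.6·0.4522 / (0.6·0.4522 + 0.9·0.5478) ≈ 0.3549
After 'fail': P(defective) = 0.4·0.3549 / (0.4·0.3549 + 0.1·0.6451) ≈ 0.6876

0.688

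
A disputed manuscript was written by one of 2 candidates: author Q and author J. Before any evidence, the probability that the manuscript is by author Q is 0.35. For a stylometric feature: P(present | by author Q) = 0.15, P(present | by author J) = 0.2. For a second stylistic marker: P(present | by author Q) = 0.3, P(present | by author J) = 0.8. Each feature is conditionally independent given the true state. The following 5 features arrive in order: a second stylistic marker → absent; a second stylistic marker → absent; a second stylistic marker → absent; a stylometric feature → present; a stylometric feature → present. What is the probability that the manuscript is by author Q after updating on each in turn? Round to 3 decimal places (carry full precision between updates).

After a second stylistic marker='absent': P(author Q) = 0.7·0.3500 / (0.7·0.3500 + 0.2·0.6500) ≈ 0.6533
After a second stylistic marker='absent': P(author Q) = 0.7·0.6533 / (0.7·0.6533 + 0.2·0.3467) ≈ 0.8684
After a second stylistic marker='absent': P(author Q) = 0.7·0.8684 / (0.7·0.8684 + 0.2·0.1316) ≈ 0.9585
After a stylometric feature='present': P(author Q) = 0.15·0.9585 / (0.15·0.9585 + 0.2·0.0415) ≈ 0.9454
After a stylometric feature='present': P(author Q) = 0.15·0.9454 / (0.15·0.9454 + 0.2·0.0546) ≈ 0.9285

0.929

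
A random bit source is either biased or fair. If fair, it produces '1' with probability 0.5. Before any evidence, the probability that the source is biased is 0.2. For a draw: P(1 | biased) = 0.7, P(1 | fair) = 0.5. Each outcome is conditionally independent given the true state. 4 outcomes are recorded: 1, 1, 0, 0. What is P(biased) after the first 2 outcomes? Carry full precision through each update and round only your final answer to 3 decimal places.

0.329

After '1': P(biased) = 0.7·0.2000 / (0.7·0.2000 + 0.5·0.8000) ≈ 0.2593
After '1': P(biased) = 0.7·0.2593 / (0.7·0.2593 + 0.5·0.7407) ≈ 0.3289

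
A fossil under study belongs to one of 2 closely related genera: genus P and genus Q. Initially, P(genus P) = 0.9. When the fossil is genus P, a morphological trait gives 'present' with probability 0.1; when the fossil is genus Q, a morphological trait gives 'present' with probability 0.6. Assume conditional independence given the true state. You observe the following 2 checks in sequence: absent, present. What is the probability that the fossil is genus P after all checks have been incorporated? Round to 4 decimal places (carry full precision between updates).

After 'absent': P(genus P) = 0.9·0.9000 / (0.9·0.9000 + 0.4·0.1000) ≈ 0.9529
After 'present': P(genus P) = 0.1·0.9529 / (0.1·0.9529 + 0.6·0.0471) ≈ 0.7714

0.7714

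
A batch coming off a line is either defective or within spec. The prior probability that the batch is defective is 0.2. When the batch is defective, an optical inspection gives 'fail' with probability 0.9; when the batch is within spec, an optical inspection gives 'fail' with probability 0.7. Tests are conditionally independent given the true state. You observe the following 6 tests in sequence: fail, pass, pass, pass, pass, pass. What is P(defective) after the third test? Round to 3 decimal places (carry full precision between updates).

0.034

Apply Bayes' rule sequentially, carrying P(defective) forward.
After 'fail': P(defective) = 0.9·0.2000 / (0.9·0.2000 + 0.7·0.8000) ≈ 0.2432
After 'pass': P(defective) = 0.1·0.2432 / (0.1·0.2432 + 0.3·0.7568) ≈ 0.0968
After 'pass': P(defective) = 0.1·0.0968 / (0.1·0.0968 + 0.3·0.9032) ≈ 0.0345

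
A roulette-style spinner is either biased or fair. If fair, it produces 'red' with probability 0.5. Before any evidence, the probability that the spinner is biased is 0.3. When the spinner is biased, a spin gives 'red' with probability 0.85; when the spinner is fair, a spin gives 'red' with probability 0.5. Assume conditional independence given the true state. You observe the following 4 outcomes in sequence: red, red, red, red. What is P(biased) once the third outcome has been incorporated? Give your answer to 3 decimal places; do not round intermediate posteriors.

Apply Bayes' rule sequentially, carrying P(biased) forward.
After 'red': P(biased) = 0.85·0.3000 / (0.85·0.3000 + 0.5·0.7000) ≈ 0.4215
After 'red': P(biased) = 0.85·0.4215 / (0.85·0.4215 + 0.5·0.5785) ≈ 0.5533
After 'red': P(biased) = 0.85·0.5533 / (0.85·0.5533 + 0.5·0.4467) ≈ 0.6780

0.678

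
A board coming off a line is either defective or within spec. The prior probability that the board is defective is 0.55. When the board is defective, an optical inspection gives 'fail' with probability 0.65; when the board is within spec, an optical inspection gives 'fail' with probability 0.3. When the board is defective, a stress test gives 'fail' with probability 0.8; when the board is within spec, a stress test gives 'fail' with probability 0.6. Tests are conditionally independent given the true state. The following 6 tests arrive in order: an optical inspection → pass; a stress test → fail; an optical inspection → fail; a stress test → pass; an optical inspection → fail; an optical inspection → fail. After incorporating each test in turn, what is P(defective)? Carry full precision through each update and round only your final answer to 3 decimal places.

Each posterior becomes the prior for the next update.
After an optical inspection='pass': P(defective) = 0.35·0.5500 / (0.35·0.5500 + 0.7·0.4500) ≈ 0.3793
After a stress test='fail': P(defective) = 0.8·0.3793 / (0.8·0.3793 + 0.6·0.6207) ≈ 0.4490
After an optical inspection='fail': P(defective) = 0.65·0.4490 / (0.65·0.4490 + 0.3·0.5510) ≈ 0.6384
After a stress test='pass': P(defective) = 0.2·0.6384 / (0.2·0.6384 + 0.4·0.3616) ≈ 0.4689
After an optical inspection='fail': P(defective) = 0.65·0.4689 / (0.65·0.4689 + 0.3·0.5311) ≈ 0.6567
After an optical inspection='fail': P(defective) = 0.65·0.6567 / (0.65·0.6567 + 0.3·0.3433) ≈ 0.8056

0.806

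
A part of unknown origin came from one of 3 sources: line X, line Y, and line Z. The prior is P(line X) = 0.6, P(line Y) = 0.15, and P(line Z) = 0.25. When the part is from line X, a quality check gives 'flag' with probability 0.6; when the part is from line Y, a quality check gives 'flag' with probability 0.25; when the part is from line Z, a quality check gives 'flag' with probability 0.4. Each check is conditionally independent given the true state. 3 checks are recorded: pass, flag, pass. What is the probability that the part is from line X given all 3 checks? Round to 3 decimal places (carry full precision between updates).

0.502

After 'pass': normaliser = 0.4·0.6000 + 0.75·0.1500 + 0.6·0.2500; P(line X) ≈ 0.4776, P(line Y) ≈ 0.2239, P(line Z) ≈ 0.2985
After 'flag': normaliser = 0.6·0.4776 + 0.25·0.2239 + 0.4·0.2985; P(line X) ≈ 0.6204, P(line Y) ≈ 0.1212, P(line Z) ≈ 0.2585
After 'pass': normaliser = 0.4·0.6204 + 0.75·0.1212 + 0.6·0.2585; P(line X) ≈ 0.5022, P(line Y) ≈ 0.1839, P(line Z) ≈ 0.3139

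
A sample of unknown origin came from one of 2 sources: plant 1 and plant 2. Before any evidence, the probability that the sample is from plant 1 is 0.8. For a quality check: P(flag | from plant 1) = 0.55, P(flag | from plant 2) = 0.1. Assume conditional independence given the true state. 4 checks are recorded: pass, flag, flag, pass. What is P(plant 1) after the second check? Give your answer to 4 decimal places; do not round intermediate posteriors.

Each posterior becomes the prior for the next update.
After 'pass': P(plant 1) = 0.45·0.8000 / (0.45·0.8000 + 0.9·0.2000) ≈ 0.6667
After 'flag': P(plant 1) = 0.55·0.6667 / (0.55·0.6667 + 0.1·0.3333) ≈ 0.9167

0.9167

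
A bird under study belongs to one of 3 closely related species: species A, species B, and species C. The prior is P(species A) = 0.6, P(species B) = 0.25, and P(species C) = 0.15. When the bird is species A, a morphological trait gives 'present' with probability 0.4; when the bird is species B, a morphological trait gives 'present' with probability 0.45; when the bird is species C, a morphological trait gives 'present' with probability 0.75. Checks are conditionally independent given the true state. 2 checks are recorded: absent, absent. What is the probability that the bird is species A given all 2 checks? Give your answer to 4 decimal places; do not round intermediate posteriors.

0.7176

Each posterior becomes the prior for the next update.
After 'absent': normaliser = 0.6·0.6000 + 0.55·0.2500 + 0.25·0.1500; P(species A) ≈ 0.6729, P(species B) ≈ 0.2570, P(species C) ≈ 0.0701
After 'absent': normaliser = 0.6·0.6729 + 0.55·0.2570 + 0.25·0.0701; P(species A) ≈ 0.7176, P(species B) ≈ 0.2512, P(species C) ≈ 0.0311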